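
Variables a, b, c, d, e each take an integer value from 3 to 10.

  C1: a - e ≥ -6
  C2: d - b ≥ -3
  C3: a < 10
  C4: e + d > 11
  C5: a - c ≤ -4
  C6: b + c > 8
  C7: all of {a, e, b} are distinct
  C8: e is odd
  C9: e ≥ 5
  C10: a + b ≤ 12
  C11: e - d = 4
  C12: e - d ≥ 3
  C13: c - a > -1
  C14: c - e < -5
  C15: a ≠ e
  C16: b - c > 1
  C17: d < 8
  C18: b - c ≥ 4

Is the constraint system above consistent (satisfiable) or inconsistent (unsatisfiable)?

Unsatisfiable

Constraints 1, 2, 5, 12, and 18 give c − a ≥ 4, a − e ≥ -6, e − d ≥ 3, d − b ≥ -3, b − c ≥ 4.
Adding all 5 inequalities: the left sides telescope to 0, and the right sides sum to 4 + (-6) + 3 + (-3) + 4 = 2. So 0 ≥ 2, which is false.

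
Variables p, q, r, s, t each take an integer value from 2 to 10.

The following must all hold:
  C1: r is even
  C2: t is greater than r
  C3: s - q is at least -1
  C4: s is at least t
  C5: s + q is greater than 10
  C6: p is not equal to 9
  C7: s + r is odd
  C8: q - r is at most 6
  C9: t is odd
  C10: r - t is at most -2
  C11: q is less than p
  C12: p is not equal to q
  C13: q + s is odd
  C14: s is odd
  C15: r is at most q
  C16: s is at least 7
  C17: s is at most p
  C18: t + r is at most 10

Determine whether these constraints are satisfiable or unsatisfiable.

Satisfiable

One satisfying assignment is p = 7, q = 6, r = 2, s = 7, t = 7.
For the less obvious constraints — constraint 3: s - q = 1; constraint 5: s + q = 13; constraint 8: q - r = 4 — and the others hold by inspection.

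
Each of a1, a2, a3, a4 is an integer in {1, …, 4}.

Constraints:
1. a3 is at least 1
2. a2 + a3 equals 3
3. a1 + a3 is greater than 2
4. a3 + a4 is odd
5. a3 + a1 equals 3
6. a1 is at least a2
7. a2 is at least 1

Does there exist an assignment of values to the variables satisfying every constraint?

Try a1 = 1, a2 = 1, a3 = 2, a4 = 3.
Check constraint 2: a2 + a3 = 3; constraint 3: a1 + a3 = 3. The remaining constraints are straightforward to verify.

Satisfiable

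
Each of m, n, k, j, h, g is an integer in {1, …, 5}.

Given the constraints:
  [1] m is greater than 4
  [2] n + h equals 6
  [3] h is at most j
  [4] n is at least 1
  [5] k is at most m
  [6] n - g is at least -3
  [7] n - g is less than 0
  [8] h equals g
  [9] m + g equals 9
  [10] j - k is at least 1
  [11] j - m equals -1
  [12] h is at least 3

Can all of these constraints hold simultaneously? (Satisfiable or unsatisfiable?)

The assignment m = 5, n = 2, k = 3, j = 4, h = 4, g = 4 works:
  constraint 2 holds since n + h = 6.
  constraint 6 holds since n - g = -2.
  constraint 7 holds since n - g = -2.
The rest check out directly.

Satisfiable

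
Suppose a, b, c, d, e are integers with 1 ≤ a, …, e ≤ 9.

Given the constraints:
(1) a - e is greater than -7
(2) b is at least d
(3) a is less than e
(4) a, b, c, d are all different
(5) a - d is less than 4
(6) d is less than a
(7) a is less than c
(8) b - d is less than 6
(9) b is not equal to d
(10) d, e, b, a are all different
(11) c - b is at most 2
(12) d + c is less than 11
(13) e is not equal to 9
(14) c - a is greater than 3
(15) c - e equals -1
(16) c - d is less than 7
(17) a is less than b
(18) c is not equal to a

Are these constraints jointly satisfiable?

The assignment a = 3, b = 5, c = 7, d = 2, e = 8 works:
  constraint 1 holds since a - e = -5.
  constraint 5 holds since a - d = 1.
  constraint 8 holds since b - d = 3.
The rest check out directly.

Satisfiable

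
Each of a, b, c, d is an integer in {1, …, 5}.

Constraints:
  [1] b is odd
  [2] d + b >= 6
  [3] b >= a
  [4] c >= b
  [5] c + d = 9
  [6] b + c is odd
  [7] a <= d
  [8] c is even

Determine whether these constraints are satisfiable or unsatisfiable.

Satisfiable

Try a = 3, b = 3, c = 4, d = 5.
Check constraint 2: d + b = 8; constraint 5: c + d = 9. The remaining constraints are straightforward to verify.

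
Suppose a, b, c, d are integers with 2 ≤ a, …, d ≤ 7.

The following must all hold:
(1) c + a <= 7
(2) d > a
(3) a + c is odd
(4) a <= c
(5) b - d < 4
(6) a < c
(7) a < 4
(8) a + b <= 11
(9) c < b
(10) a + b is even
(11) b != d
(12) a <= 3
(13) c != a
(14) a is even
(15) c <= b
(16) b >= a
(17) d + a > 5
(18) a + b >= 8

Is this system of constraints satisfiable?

Satisfiable

Try a = 2, b = 6, c = 5, d = 5.
Check constraint 1: c + a = 7; constraint 5: b - d = 1. The remaining constraints are straightforward to verify.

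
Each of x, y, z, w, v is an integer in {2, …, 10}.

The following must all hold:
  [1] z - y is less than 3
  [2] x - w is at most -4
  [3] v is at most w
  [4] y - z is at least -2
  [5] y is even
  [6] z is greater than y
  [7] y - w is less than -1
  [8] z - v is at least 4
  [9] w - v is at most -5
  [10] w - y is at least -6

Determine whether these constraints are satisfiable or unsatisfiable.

Unsatisfiable

Constraints 4, 8, 9, and 10 give w − y ≥ -6, y − z ≥ -2, z − v ≥ 4, v − w ≥ 5.
Adding all 4 inequalities: the left sides telescope to 0, and the right sides sum to (-6) + (-2) + 4 + 5 = 1. So 0 ≥ 1, which is false.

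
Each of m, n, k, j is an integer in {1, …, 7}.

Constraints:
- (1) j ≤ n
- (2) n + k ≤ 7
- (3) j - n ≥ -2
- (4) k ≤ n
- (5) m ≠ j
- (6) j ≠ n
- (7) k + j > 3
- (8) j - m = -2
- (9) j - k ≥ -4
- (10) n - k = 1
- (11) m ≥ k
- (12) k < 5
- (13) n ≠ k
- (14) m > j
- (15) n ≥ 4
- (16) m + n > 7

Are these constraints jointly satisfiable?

Satisfiable

Take m = 4, n = 4, k = 3, j = 2. Then constraint 2: n + k = 7; constraint 3: j - n = -2, and every other listed constraint is also met.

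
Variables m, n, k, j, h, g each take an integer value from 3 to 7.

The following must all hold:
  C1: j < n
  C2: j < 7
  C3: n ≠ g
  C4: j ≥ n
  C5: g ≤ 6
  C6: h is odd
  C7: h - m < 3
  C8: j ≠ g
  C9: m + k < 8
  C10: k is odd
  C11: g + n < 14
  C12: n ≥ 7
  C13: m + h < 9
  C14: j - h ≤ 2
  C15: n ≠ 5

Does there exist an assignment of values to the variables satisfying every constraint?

From constraints 4 and 12: j ≥ n and n ≥ 7, so j ≥ 7. From constraint 2: j ≤ 6. But 6 < 7, so no value of j works.

Unsatisfiable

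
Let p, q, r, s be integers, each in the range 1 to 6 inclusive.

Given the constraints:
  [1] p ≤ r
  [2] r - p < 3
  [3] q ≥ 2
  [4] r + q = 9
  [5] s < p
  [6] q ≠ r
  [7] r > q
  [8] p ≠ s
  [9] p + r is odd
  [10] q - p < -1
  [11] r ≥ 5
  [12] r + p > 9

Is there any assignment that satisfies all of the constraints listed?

Satisfiable

Take p = 5, q = 3, r = 6, s = 1. Then constraint 2: r - p = 1; constraint 4: r + q = 9; constraint 10: q - p = -2, and every other listed constraint is also met.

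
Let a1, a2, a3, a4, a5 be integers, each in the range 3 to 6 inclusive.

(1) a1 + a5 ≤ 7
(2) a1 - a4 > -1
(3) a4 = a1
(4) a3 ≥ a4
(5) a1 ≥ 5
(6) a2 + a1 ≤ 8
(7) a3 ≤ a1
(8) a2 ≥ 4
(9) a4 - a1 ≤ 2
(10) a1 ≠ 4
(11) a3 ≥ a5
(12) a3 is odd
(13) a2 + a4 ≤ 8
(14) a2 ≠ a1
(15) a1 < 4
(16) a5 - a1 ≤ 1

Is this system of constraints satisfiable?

Unsatisfiable

From constraint 8: a2 ≥ 4. From constraint 5: a1 ≥ 5. Hence a2 + a1 ≥ 9. But constraint 6 requires a2 + a1 ≤ 8, and 8 < 9. Contradiction.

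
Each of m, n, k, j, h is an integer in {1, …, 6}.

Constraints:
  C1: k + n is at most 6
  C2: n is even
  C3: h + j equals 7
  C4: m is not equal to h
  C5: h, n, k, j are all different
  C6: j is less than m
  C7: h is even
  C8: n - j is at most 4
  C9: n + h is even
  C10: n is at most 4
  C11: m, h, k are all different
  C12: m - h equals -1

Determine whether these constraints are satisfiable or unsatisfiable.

Satisfiable

One satisfying assignment is m = 5, n = 2, k = 4, j = 1, h = 6.
For the less obvious constraints — constraint 1: k + n = 6; constraint 3: h + j = 7; constraint 8: n - j = 1 — and the others hold by inspection.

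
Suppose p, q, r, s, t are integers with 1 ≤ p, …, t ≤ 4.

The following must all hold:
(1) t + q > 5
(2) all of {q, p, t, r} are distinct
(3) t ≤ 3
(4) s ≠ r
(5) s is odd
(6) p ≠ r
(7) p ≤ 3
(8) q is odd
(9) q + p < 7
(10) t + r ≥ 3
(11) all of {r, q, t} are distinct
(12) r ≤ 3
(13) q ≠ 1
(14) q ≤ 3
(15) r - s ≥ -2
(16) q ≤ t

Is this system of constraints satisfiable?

Unsatisfiable

Constraints 3, 7, 12, and 14 confine each of q, p, t, r to the 3 values {1, …, 3} (the domain already gives each ≥ 1).
Constraint 2 requires all 4 of them to be distinct, but only 3 values are available — impossible by the pigeonhole principle.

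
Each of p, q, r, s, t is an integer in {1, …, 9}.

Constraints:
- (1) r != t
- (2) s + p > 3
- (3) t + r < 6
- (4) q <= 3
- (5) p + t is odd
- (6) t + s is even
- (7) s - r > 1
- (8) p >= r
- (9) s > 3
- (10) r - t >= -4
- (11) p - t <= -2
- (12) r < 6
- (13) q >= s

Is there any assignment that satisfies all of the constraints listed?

Unsatisfiable

From constraint 9: s ≥ 4. From constraints 4 and 13: s ≤ q and q ≤ 3, so s ≤ 3. But 3 < 4, so no value of s works.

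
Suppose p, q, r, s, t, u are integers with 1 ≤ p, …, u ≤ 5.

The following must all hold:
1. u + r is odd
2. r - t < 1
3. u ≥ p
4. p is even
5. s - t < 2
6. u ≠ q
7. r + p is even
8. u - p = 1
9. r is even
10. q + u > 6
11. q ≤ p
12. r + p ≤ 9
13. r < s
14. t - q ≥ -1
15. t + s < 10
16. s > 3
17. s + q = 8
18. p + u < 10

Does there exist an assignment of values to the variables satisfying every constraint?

Take p = 4, q = 4, r = 2, s = 4, t = 3, u = 5. Then constraint 2: r - t = -1; constraint 5: s - t = 1, and every other listed constraint is also met.

Satisfiable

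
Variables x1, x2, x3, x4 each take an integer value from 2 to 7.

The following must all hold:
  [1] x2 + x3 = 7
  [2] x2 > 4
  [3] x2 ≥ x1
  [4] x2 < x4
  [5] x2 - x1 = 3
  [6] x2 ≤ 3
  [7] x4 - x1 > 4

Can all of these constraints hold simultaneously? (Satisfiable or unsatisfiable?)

Unsatisfiable

From constraint 2: x2 ≥ 5. From constraint 6: x2 ≤ 3. But 3 < 5, so no value of x2 works.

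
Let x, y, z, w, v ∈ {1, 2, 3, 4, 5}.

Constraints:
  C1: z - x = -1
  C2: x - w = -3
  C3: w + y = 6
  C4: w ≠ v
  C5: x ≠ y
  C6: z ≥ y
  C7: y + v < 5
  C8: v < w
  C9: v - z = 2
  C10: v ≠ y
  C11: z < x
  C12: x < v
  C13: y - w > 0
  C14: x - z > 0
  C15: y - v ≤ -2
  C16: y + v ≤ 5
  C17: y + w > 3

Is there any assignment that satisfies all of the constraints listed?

Constraints 6, 8, 11, 12, and 13 give y ≤ z, z < x, x < v, v < w, w < y. Chaining: y ≤ z < x < v < w < y, which forces y < y — impossible.

Unsatisfiable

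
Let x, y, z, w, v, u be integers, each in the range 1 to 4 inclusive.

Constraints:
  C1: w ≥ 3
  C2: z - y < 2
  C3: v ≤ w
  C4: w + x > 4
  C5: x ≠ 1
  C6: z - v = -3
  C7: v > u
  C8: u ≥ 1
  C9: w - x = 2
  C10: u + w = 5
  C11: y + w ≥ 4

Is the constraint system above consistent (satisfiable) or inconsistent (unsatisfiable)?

The assignment x = 2, y = 2, z = 1, w = 4, v = 4, u = 1 works:
  constraint 2 holds since z - y = -1.
  constraint 4 holds since w + x = 6.
  constraint 6 holds since z - v = -3.
The rest check out directly.

Satisfiable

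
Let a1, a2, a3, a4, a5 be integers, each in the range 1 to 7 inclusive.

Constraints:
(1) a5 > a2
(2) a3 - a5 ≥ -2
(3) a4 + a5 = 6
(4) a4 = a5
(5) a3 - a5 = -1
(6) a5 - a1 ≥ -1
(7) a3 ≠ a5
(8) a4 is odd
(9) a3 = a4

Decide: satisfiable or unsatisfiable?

Unsatisfiable

From constraints 4 and 9, a3 = a4 = a5, so a3 = a5. But constraint 7 says a3 ≠ a5. Contradiction.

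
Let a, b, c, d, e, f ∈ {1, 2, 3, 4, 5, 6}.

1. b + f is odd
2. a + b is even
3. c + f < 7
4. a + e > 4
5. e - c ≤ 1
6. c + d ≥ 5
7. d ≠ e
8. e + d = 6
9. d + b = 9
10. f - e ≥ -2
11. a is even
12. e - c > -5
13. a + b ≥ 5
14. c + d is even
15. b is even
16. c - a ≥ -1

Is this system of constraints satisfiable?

One satisfying assignment is a = 4, b = 4, c = 3, d = 5, e = 1, f = 1.
For the less obvious constraints — constraint 3: c + f = 4; constraint 4: a + e = 5 — and the others hold by inspection.

Satisfiable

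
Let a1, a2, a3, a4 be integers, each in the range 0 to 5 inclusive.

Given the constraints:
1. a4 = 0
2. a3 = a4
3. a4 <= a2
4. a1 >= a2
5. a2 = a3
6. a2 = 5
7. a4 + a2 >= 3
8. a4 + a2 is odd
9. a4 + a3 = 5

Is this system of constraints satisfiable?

Constraint 6 fixes a2 = 5 and constraint 1 fixes a4 = 0. Constraints 2 and 5 give a2 = a3 = a4, so a2 = a4. But 5 ≠ 0 — contradiction.

Unsatisfiable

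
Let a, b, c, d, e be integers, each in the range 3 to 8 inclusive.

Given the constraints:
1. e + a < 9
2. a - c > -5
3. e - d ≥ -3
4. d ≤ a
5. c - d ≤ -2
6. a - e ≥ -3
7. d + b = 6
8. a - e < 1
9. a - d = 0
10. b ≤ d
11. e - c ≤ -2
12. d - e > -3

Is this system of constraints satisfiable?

Unsatisfiable

Constraints 3, 5, and 11 give d − c ≥ 2, c − e ≥ 2, e − d ≥ -3.
Adding all 3 inequalities: the left sides telescope to 0, and the right sides sum to 2 + 2 + (-3) = 1. So 0 ≥ 1, which is false.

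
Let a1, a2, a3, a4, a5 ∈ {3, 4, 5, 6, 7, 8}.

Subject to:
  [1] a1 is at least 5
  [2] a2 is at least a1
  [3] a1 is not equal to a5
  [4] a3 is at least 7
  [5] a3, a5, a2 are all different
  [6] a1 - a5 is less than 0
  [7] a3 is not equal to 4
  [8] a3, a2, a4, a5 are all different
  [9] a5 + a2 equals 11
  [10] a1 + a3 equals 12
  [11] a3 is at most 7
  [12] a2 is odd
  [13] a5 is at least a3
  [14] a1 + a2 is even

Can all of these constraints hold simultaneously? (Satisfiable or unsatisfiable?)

Unsatisfiable

From constraints 4 and 13: a5 ≥ a3 ≥ 7. From constraints 1 and 2: a2 ≥ a1 ≥ 5. Hence a5 + a2 ≥ 12. But constraint 9 requires a5 + a2 = 11, and 11 < 12. Contradiction.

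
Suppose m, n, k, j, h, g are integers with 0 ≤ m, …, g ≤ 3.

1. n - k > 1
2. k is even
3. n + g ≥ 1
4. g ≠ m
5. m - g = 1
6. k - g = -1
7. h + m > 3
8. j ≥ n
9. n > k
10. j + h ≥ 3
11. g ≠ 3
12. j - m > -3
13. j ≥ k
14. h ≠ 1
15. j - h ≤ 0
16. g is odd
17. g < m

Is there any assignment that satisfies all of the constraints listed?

Satisfiable

Try m = 2, n = 2, k = 0, j = 2, h = 2, g = 1.
Check constraint 1: n - k = 2; constraint 3: n + g = 3. The remaining constraints are straightforward to verify.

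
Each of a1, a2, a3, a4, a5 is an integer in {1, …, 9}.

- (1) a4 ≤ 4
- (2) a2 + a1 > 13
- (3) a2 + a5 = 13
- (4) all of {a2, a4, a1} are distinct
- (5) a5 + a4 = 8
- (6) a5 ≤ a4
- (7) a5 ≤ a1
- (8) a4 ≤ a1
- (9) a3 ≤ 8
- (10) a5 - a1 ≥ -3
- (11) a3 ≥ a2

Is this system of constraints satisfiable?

From constraints 9 and 11: a2 ≤ a3 ≤ 8. From constraints 1 and 6: a5 ≤ a4 ≤ 4. Hence a2 + a5 ≤ 12. But constraint 3 requires a2 + a5 = 13, and 13 > 12. Contradiction.

Unsatisfiable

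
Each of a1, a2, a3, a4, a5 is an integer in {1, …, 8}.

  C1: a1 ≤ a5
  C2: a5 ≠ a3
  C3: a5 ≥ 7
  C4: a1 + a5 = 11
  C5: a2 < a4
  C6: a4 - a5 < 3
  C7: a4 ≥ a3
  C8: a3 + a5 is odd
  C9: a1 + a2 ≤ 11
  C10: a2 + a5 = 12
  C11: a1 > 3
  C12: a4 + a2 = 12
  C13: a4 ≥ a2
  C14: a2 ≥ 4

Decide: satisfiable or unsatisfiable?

Take a1 = 4, a2 = 5, a3 = 6, a4 = 7, a5 = 7. Then constraint 4: a1 + a5 = 11; constraint 6: a4 - a5 = 0, and every other listed constraint is also met.

Satisfiable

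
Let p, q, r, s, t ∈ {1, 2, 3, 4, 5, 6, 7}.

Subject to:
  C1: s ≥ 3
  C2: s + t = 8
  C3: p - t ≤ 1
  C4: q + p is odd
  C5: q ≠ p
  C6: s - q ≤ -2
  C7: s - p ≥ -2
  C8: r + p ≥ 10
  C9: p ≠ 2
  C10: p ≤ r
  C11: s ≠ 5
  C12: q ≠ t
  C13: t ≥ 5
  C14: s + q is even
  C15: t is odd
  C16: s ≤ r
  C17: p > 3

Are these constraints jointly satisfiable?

Satisfiable

Try p = 4, q = 7, r = 6, s = 3, t = 5.
Check constraint 2: s + t = 8; constraint 3: p - t = -1; constraint 6: s - q = -4. The remaining constraints are straightforward to verify.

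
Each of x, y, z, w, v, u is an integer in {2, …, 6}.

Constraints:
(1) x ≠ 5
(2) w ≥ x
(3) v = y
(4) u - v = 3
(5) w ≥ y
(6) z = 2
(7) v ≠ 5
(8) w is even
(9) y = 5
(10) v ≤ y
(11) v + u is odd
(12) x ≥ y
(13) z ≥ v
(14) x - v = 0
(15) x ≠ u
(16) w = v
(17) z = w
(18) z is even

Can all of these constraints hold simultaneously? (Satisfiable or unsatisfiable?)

Unsatisfiable

Constraint 6 fixes z = 2 and constraint 9 fixes y = 5. Constraints 3, 16, and 17 give z = w = v = y, so z = y. But 2 ≠ 5 — contradiction.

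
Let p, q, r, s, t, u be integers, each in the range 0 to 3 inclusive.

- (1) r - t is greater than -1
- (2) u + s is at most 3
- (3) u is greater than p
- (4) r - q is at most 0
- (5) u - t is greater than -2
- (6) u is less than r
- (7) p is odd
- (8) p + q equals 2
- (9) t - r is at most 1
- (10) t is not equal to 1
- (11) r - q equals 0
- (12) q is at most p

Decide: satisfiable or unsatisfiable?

Constraints 3, 4, 6, and 12 give p < u, u < r, r ≤ q, q ≤ p. Chaining: p < u < r ≤ q ≤ p, which forces p < p — impossible.

Unsatisfiable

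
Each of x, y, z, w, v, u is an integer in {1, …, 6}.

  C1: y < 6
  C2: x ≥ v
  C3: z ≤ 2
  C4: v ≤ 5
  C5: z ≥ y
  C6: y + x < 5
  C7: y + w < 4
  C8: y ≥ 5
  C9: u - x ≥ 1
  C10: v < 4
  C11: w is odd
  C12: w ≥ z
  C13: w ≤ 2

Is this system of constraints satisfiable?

Unsatisfiable

From constraints 5 and 8: z ≥ y and y ≥ 5, so z ≥ 5. From constraints 12 and 13: z ≤ w and w ≤ 2, so z ≤ 2. But 2 < 5, so no value of z works.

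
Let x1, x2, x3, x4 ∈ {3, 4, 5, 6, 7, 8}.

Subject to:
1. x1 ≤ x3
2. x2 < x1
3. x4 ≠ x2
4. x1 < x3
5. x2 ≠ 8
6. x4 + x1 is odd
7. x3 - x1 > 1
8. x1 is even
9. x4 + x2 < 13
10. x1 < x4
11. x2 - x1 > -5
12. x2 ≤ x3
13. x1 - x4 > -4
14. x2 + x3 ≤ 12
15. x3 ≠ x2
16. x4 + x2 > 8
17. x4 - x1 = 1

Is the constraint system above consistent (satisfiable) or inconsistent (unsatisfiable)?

Satisfiable

One satisfying assignment is x1 = 6, x2 = 3, x3 = 8, x4 = 7.
For the less obvious constraints — constraint 7: x3 - x1 = 2; constraint 9: x4 + x2 = 10 — and the others hold by inspection.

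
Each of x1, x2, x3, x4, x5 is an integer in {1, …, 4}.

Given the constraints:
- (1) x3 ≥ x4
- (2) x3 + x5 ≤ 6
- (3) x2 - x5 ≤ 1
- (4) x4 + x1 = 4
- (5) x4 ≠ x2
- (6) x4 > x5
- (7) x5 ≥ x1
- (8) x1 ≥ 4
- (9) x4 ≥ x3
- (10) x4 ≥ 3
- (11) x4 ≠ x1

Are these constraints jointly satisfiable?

Unsatisfiable

From constraints 1 and 10: x3 ≥ x4 ≥ 3. From constraints 7 and 8: x5 ≥ x1 ≥ 4. Hence x3 + x5 ≥ 7. But constraint 2 requires x3 + x5 ≤ 6, and 6 < 7. Contradiction.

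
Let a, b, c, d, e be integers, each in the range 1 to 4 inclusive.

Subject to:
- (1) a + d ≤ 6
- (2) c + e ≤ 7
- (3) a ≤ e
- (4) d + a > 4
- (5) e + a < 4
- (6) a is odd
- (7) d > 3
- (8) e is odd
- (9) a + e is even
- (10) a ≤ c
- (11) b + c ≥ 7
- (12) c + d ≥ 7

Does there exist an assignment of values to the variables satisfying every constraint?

Satisfiable

One satisfying assignment is a = 1, b = 4, c = 4, d = 4, e = 1.
For the less obvious constraints — constraint 1: a + d = 5; constraint 2: c + e = 5; constraint 4: d + a = 5 — and the others hold by inspection.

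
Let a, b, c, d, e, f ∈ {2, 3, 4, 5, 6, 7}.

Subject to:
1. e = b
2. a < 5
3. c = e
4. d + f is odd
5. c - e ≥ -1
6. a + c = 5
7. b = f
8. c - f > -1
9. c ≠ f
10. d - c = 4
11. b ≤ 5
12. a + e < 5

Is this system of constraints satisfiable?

From constraints 1, 3, and 7, c = e = b = f, so c = f. But constraint 9 says c ≠ f. Contradiction.

Unsatisfiable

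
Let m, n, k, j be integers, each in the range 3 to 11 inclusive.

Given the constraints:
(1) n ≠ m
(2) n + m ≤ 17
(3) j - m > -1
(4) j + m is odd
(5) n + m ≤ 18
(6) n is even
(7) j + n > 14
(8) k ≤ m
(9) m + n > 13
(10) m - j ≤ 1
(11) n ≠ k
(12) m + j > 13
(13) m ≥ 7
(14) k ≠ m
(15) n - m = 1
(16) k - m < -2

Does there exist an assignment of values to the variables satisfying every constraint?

Try m = 7, n = 8, k = 3, j = 8.
Check constraint 2: n + m = 15; constraint 3: j - m = 1. The remaining constraints are straightforward to verify.

Satisfiable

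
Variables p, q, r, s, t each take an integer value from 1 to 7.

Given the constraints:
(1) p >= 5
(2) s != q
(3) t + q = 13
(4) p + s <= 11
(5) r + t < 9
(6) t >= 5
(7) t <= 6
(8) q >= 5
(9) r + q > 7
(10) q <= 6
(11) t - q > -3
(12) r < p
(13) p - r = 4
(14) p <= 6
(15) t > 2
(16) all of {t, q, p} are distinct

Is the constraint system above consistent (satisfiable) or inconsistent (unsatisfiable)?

Constraints 1, 6, 7, 8, 10, and 14 confine each of t, q, p to the 2 values {5, 6}.
Constraint 16 requires all 3 of them to be distinct, but only 2 values are available — impossible by the pigeonhole principle.

Unsatisfiable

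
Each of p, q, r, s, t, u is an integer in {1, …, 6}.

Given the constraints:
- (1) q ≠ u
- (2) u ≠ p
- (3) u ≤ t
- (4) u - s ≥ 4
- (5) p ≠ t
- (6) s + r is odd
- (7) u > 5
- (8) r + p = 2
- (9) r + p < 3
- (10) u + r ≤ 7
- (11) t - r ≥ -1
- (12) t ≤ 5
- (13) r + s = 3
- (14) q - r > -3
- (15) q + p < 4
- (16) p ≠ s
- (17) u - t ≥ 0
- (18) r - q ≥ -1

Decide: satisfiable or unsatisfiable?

Unsatisfiable

From constraint 7: u ≥ 6. From constraints 3 and 12: u ≤ t and t ≤ 5, so u ≤ 5. But 5 < 6, so no value of u works.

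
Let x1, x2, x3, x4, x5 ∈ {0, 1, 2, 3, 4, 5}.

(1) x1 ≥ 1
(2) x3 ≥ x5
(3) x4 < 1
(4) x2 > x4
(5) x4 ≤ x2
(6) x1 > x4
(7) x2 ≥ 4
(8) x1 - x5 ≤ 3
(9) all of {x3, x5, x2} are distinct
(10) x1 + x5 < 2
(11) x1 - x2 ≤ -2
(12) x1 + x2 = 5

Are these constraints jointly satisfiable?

Satisfiable

The assignment x1 = 1, x2 = 4, x3 = 1, x4 = 0, x5 = 0 works:
  constraint 8 holds since x1 - x5 = 1.
  constraint 10 holds since x1 + x5 = 1.
The rest check out directly.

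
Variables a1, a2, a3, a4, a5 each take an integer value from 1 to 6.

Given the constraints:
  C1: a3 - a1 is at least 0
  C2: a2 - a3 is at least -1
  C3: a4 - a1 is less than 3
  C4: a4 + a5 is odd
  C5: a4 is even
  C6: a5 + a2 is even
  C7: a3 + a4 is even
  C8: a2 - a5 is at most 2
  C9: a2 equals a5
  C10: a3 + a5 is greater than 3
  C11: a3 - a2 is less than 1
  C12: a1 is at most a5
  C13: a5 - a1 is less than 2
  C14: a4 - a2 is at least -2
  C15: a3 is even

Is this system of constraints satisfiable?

Satisfiable

Take a1 = 2, a2 = 3, a3 = 2, a4 = 2, a5 = 3. Then constraint 1: a3 - a1 = 0; constraint 2: a2 - a3 = 1, and every other listed constraint is also met.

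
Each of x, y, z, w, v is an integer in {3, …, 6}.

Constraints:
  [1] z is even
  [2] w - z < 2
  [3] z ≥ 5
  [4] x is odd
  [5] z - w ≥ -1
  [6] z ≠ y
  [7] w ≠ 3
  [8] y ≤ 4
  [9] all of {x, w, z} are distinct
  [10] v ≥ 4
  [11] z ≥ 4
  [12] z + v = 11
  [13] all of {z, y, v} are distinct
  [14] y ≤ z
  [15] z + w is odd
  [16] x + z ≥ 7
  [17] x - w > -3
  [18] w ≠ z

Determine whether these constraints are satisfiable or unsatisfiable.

Try x = 3, y = 3, z = 6, w = 5, v = 5.
Check constraint 2: w - z = -1; constraint 5: z - w = 1. The remaining constraints are straightforward to verify.

Satisfiable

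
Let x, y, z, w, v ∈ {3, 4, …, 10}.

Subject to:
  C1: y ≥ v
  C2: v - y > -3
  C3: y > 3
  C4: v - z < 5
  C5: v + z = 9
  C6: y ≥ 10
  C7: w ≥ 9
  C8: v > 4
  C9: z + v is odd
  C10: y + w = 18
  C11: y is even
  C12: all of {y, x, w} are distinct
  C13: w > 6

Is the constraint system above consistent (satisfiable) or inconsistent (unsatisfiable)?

Unsatisfiable

From constraint 6: y ≥ 10. From constraint 7: w ≥ 9. Hence y + w ≥ 19. But constraint 10 requires y + w = 18, and 18 < 19. Contradiction.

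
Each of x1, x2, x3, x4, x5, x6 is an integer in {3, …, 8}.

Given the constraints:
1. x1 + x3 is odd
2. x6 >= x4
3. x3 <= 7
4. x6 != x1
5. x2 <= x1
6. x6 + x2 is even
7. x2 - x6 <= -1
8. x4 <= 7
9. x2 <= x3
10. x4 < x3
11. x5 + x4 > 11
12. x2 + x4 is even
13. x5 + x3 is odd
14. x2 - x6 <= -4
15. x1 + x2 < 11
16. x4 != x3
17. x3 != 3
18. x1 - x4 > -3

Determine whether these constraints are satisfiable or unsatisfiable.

Satisfiable

Setting (x1, x2, x3, x4, x5, x6) = (6, 4, 7, 6, 6, 8) satisfies everything: constraint 7: x2 - x6 = -4; constraint 11: x5 + x4 = 12, and the others follow.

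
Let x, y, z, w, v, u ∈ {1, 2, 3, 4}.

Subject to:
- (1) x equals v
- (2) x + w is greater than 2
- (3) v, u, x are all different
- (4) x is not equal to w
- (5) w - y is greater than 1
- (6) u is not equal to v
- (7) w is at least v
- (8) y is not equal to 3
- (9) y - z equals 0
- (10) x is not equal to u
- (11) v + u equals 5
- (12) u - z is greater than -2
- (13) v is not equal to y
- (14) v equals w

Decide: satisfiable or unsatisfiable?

From constraints 1 and 14, x = v = w, so x = w. But constraint 4 says x ≠ w. Contradiction.

Unsatisfiable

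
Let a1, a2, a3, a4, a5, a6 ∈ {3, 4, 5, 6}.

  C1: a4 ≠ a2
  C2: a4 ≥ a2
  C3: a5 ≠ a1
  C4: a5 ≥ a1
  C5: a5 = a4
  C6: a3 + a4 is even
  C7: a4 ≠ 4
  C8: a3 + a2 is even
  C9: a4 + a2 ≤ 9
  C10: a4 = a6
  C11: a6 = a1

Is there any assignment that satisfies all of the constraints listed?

From constraints 5, 10, and 11, a5 = a4 = a6 = a1, so a5 = a1. But constraint 3 says a5 ≠ a1. Contradiction.

Unsatisfiable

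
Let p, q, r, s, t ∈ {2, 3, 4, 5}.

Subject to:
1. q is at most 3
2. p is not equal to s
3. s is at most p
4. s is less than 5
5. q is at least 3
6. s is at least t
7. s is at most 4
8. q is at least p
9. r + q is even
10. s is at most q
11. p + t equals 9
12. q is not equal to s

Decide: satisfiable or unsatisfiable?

Unsatisfiable

From constraints 1 and 8: p ≤ q ≤ 3. From constraints 6 and 7: t ≤ s ≤ 4. Hence p + t ≤ 7. But constraint 11 requires p + t = 9, and 9 > 7. Contradiction.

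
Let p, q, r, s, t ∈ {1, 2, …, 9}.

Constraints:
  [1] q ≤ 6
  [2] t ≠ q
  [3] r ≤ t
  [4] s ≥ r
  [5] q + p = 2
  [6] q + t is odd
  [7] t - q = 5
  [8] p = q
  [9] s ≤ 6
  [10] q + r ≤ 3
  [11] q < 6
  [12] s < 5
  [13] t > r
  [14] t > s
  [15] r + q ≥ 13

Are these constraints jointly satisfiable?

Unsatisfiable

From constraints 4 and 9: r ≤ s ≤ 6. From constraint 1: q ≤ 6. Hence r + q ≤ 12. But constraint 15 requires r + q ≥ 13, and 13 > 12. Contradiction.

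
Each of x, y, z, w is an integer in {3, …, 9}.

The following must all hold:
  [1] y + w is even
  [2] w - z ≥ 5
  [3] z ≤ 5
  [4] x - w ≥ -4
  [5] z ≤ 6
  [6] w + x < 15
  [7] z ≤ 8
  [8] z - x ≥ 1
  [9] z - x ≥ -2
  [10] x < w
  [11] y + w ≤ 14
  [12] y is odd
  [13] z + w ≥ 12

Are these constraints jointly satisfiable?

Unsatisfiable

Constraints 2, 4, and 8 give z − x ≥ 1, x − w ≥ -4, w − z ≥ 5.
Adding all 3 inequalities: the left sides telescope to 0, and the right sides sum to 1 + (-4) + 5 = 2. So 0 ≥ 2, which is false.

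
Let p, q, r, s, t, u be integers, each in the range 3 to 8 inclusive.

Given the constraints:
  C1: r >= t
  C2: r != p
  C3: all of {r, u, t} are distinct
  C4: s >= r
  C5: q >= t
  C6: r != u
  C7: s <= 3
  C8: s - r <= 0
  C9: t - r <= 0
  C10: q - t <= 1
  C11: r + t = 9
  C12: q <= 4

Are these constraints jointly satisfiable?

Unsatisfiable

From constraints 4 and 7: r ≤ s ≤ 3. From constraints 5 and 12: t ≤ q ≤ 4. Hence r + t ≤ 7. But constraint 11 requires r + t = 9, and 9 > 7. Contradiction.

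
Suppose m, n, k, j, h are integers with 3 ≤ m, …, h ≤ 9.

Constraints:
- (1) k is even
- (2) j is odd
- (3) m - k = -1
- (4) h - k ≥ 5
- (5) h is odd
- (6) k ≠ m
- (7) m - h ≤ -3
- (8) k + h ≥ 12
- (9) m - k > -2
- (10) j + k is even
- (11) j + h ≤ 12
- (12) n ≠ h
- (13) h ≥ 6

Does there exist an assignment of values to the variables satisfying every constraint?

Constraint 2 makes j odd and constraint 1 makes k even, so j + k must be odd. Constraint 10 says j + k is even — contradiction.

Unsatisfiable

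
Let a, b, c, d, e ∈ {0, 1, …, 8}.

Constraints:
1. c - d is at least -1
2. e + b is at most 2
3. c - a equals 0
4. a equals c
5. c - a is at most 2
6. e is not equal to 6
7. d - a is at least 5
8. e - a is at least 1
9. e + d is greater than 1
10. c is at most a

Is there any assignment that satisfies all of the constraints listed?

Unsatisfiable

Constraints 1, 5, and 7 give d − a ≥ 5, a − c ≥ -2, c − d ≥ -1.
Adding all 3 inequalities: the left sides telescope to 0, and the right sides sum to 5 + (-2) + (-1) = 2. So 0 ≥ 2, which is false.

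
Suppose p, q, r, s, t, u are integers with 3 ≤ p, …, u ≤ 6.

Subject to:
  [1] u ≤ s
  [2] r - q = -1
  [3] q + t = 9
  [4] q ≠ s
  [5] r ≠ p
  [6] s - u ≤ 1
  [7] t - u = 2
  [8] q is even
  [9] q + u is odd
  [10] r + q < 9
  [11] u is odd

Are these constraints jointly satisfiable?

Satisfiable

Take p = 4, q = 4, r = 3, s = 3, t = 5, u = 3. Then constraint 2: r - q = -1; constraint 3: q + t = 9, and every other listed constraint is also met.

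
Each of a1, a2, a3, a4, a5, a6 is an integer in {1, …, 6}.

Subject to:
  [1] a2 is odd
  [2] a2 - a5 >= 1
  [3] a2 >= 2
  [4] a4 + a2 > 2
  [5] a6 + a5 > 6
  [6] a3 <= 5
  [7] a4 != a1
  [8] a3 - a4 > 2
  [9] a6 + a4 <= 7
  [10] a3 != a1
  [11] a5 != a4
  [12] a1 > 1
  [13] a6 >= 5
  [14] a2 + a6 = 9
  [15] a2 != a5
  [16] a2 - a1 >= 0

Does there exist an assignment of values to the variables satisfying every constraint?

The assignment a1 = 3, a2 = 3, a3 = 5, a4 = 1, a5 = 2, a6 = 6 works:
  constraint 2 holds since a2 - a5 = 1.
  constraint 4 holds since a4 + a2 = 4.
The rest check out directly.

Satisfiable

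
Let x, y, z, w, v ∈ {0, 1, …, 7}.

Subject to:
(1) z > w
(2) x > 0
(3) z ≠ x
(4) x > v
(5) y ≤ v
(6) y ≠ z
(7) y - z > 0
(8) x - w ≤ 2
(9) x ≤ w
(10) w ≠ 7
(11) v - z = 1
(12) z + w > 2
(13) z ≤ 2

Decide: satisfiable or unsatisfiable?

Unsatisfiable

Constraints 1, 4, 5, 7, and 9 give w < z, z < y, y ≤ v, v < x, x ≤ w. Chaining: w < z < y ≤ v < x ≤ w, which forces w < w — impossible.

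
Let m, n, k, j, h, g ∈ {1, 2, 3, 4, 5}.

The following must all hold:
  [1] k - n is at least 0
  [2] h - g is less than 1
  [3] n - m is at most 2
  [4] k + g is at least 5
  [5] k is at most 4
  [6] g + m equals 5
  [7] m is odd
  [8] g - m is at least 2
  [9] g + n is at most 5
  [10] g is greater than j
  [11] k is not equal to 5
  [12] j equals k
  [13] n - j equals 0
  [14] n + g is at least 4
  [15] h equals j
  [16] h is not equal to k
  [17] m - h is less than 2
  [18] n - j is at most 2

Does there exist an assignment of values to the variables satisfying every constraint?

From constraints 12 and 15, h = j = k, so h = k. But constraint 16 says h ≠ k. Contradiction.

Unsatisfiable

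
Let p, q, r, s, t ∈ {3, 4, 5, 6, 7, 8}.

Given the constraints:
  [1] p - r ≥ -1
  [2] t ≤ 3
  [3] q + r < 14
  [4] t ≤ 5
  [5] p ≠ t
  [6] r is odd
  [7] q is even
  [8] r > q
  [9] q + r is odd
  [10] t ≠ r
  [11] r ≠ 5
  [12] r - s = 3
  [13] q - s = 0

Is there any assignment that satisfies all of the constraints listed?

Satisfiable

Setting (p, q, r, s, t) = (8, 4, 7, 4, 3) satisfies everything: constraint 1: p - r = 1; constraint 3: q + r = 11; constraint 12: r - s = 3, and the others follow.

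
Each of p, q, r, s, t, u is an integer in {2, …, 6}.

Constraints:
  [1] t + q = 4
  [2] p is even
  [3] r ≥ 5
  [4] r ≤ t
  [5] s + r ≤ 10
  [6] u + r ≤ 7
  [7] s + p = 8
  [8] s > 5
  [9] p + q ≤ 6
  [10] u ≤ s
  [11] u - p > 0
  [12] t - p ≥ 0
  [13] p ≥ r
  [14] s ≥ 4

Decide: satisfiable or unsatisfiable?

Unsatisfiable

From constraint 14: s ≥ 4. From constraints 3 and 13: p ≥ r ≥ 5. Hence s + p ≥ 9. But constraint 7 requires s + p = 8, and 8 < 9. Contradiction.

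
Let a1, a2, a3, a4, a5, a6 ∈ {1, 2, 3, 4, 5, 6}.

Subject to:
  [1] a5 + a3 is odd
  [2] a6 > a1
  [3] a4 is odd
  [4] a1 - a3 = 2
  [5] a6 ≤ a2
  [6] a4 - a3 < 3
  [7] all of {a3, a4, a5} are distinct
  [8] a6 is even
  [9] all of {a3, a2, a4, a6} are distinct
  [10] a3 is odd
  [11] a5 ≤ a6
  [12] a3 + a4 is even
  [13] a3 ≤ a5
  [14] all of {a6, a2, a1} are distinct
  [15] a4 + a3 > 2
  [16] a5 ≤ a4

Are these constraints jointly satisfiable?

Try a1 = 3, a2 = 6, a3 = 1, a4 = 3, a5 = 2, a6 = 4.
Check constraint 4: a1 - a3 = 2; constraint 6: a4 - a3 = 2. The remaining constraints are straightforward to verify.

Satisfiable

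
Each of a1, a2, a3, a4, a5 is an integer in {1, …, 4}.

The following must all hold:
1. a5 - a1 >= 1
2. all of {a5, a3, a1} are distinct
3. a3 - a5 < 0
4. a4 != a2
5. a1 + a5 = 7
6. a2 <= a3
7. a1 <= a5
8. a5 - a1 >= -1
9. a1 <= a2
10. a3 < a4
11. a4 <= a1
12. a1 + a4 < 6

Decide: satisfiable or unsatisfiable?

Unsatisfiable

Constraints 6, 9, 10, and 11 give a4 ≤ a1, a1 ≤ a2, a2 ≤ a3, a3 < a4. Chaining: a4 ≤ a1 ≤ a2 ≤ a3 < a4, which forces a4 < a4 — impossible.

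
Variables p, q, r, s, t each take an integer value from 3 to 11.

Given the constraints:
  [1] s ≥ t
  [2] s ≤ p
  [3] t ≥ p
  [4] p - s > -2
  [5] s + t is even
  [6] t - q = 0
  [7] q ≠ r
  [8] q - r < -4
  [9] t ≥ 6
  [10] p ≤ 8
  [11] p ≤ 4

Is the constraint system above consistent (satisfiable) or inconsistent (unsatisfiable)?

Unsatisfiable

From constraints 1 and 9: s ≥ t and t ≥ 6, so s ≥ 6. From constraints 2 and 11: s ≤ p and p ≤ 4, so s ≤ 4. But 4 < 6, so no value of s works.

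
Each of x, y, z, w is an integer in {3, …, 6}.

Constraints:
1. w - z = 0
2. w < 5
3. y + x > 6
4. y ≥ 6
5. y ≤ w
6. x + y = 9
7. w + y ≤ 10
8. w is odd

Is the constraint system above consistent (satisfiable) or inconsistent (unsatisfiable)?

From constraints 4 and 5: w ≥ y and y ≥ 6, so w ≥ 6. From constraint 2: w ≤ 4. But 4 < 6, so no value of w works.

Unsatisfiable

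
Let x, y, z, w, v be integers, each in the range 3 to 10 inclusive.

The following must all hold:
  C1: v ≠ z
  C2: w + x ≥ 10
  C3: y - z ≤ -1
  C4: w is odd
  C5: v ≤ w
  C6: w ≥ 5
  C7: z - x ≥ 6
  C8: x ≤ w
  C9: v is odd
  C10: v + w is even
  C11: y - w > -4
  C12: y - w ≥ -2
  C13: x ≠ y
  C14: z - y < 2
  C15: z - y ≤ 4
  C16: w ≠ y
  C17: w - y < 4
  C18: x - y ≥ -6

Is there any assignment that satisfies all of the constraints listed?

Satisfiable

Try x = 3, y = 8, z = 9, w = 9, v = 7.
Check constraint 2: w + x = 12; constraint 3: y - z = -1. The remaining constraints are straightforward to verify.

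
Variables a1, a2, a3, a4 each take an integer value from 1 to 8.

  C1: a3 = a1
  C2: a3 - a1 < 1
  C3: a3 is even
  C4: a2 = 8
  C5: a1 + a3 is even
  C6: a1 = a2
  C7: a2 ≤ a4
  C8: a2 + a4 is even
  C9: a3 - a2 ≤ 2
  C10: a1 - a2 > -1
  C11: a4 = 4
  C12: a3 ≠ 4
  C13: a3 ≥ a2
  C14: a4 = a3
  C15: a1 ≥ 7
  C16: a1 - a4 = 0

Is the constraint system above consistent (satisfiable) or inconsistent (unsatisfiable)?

Constraint 11 fixes a4 = 4 and constraint 4 fixes a2 = 8. Constraints 1, 6, and 14 give a4 = a3 = a1 = a2, so a4 = a2. But 4 ≠ 8 — contradiction.

Unsatisfiable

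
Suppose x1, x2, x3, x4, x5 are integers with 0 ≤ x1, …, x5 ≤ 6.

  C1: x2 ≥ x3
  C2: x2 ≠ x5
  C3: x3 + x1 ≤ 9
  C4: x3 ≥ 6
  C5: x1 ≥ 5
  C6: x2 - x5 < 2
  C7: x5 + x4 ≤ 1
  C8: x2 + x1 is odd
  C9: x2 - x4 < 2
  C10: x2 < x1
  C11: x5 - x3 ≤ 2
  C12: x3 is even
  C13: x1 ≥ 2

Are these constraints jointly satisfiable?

From constraint 4: x3 ≥ 6. From constraint 5: x1 ≥ 5. Hence x3 + x1 ≥ 11. But constraint 3 requires x3 + x1 ≤ 9, and 9 < 11. Contradiction.

Unsatisfiable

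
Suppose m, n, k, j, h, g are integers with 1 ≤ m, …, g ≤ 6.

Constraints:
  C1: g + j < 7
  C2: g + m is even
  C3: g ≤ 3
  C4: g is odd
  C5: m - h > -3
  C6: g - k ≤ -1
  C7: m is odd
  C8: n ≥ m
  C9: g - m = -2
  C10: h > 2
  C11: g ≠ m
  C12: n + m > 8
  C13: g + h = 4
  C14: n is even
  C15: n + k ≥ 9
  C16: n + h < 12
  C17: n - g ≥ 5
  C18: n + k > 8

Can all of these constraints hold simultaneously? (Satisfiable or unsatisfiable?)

Satisfiable

Try m = 3, n = 6, k = 5, j = 5, h = 3, g = 1.
Check constraint 1: g + j = 6; constraint 5: m - h = 0; constraint 6: g - k = -4. The remaining constraints are straightforward to verify.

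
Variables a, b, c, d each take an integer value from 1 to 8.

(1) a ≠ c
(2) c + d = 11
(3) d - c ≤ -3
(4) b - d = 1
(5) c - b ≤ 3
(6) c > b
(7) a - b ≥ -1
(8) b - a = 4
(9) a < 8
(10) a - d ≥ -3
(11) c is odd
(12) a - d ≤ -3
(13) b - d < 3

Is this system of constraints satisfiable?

Constraints 3, 5, 7, and 12 give a − b ≥ -1, b − c ≥ -3, c − d ≥ 3, d − a ≥ 3.
Adding all 4 inequalities: the left sides telescope to 0, and the right sides sum to (-1) + (-3) + 3 + 3 = 2. So 0 ≥ 2, which is false.

Unsatisfiable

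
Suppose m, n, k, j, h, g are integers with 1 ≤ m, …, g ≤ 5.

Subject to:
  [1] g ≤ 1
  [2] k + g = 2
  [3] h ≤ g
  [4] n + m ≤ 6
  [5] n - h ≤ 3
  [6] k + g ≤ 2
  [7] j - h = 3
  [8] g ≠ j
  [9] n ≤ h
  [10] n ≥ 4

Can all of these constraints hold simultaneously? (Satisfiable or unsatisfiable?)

From constraints 9 and 10: h ≥ n and n ≥ 4, so h ≥ 4. From constraints 1 and 3: h ≤ g and g ≤ 1, so h ≤ 1. But 1 < 4, so no value of h works.

Unsatisfiable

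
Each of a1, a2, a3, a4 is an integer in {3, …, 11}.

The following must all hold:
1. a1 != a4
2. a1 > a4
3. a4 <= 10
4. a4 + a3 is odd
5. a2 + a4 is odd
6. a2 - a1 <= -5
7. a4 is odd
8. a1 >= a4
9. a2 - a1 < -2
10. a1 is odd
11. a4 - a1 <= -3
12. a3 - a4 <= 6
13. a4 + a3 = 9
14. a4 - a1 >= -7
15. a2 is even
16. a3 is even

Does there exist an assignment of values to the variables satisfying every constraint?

Satisfiable

Setting (a1, a2, a3, a4) = (9, 4, 6, 3) satisfies everything: constraint 6: a2 - a1 = -5; constraint 9: a2 - a1 = -5; constraint 11: a4 - a1 = -6, and the others follow.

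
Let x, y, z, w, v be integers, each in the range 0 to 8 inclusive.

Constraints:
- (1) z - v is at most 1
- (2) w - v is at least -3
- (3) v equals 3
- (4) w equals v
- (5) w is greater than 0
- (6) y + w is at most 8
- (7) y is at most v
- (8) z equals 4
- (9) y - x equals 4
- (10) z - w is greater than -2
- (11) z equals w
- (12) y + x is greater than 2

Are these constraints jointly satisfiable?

Constraint 8 fixes z = 4 and constraint 3 fixes v = 3. Constraints 4 and 11 give z = w = v, so z = v. But 4 ≠ 3 — contradiction.

Unsatisfiable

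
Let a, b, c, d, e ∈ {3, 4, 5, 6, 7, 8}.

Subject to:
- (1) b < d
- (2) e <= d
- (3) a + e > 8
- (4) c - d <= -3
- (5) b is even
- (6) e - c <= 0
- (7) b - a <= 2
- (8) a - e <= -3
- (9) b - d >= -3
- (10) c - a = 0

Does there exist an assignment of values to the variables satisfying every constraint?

Constraints 4, 6, 7, 8, and 9 give a − b ≥ -2, b − d ≥ -3, d − c ≥ 3, c − e ≥ 0, e − a ≥ 3.
Adding all 5 inequalities: the left sides telescope to 0, and the right sides sum to (-2) + (-3) + 3 + 0 + 3 = 1. So 0 ≥ 1, which is false.

Unsatisfiable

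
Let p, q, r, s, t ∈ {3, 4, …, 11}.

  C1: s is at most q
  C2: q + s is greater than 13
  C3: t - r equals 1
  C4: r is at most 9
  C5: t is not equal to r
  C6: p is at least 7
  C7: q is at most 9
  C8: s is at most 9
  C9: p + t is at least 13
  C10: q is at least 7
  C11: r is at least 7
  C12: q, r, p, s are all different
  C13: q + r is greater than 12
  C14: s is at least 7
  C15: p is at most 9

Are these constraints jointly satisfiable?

Unsatisfiable

Constraints 4, 6, 7, 8, 10, 11, 14, and 15 confine each of q, r, p, s to the 3 values {7, …, 9}.
Constraint 12 requires all 4 of them to be distinct, but only 3 values are available — impossible by the pigeonhole principle.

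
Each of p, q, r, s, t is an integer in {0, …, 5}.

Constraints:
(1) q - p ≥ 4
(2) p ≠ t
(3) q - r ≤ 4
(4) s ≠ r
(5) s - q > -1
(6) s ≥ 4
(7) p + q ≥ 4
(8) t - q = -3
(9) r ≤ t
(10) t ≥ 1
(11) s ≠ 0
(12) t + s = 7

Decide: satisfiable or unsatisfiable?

Satisfiable

Take p = 0, q = 5, r = 2, s = 5, t = 2. Then constraint 1: q - p = 5; constraint 3: q - r = 3, and every other listed constraint is also met.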